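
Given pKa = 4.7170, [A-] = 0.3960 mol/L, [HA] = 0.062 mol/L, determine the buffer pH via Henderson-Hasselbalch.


ratio = [A-] / [HA] = 0.3960 / 0.062 = 6.3871
log10(ratio) = 0.8053
pH = pKa + log10(ratio) = 4.7170 + 0.8053 = 5.5223


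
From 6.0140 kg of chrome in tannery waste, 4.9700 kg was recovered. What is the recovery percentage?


Formula: Recovery = recovered / input * 100
Substituting: Recovery = 4.9700 / 6.0140 * 100
Result: 82.6405 %


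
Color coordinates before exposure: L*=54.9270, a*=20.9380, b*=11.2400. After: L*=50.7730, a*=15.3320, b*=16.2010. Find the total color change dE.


dL = -4.1540, da = -5.6060, db = 4.9610
dE = sqrt((-4.1540)^2 + (-5.6060)^2 + 4.9610^2) = 8.5612


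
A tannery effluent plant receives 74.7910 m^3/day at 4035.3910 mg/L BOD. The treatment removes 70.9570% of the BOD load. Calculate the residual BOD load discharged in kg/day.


Load_in = volume * conc / 1000 = 74.7910 * 4035.3910 / 1000 = 301.8109 kg/day
Removed = Load_in * eff / 100 = 301.8109 * 70.9570 / 100 = 214.1560 kg/day
Load_out = Load_in - Removed = 301.8109 - 214.1560 = 87.6549 kg/day


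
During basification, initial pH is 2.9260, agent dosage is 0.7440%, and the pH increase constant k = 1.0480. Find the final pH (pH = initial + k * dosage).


Formula: pH_final = pH_initial + k * base_pct
Substituting: pH_final = 2.9260 + 1.0480 * 0.7440
Result: 3.7057


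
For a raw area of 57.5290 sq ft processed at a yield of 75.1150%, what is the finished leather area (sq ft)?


Formula: finished = raw * yield / 100
Substituting: finished = 57.5290 * 75.1150 / 100
Result: 43.2129 sq ft


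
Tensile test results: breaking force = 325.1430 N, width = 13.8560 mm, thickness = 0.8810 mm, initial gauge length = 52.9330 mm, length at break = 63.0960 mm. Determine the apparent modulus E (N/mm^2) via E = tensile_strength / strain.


TS = F / (w * t) = 325.1430 / (13.8560 * 0.8810) = 26.6355 N/mm^2
strain = (Lf - L0) / L0 = (63.0960 - 52.9330) / 52.9330 = 0.1920
E = TS / strain = 26.6355 / 0.1920 = 138.7283 N/mm^2


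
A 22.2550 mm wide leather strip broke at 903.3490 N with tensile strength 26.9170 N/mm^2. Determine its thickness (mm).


Formula: t = F / (TS * w)
Substituting: t = 903.3490 / (26.9170 * 22.2550)
Result: 1.5080 mm


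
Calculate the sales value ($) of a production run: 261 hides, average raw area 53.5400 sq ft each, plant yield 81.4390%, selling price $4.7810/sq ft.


Raw_total = N * avg_area = 261 * 53.5400 = 13973.9400 sq ft
Finished = Raw_total * yield / 100 = 13973.9400 * 81.4390 / 100 = 11380.2370 sq ft
Value = Finished * price = 11380.2370 * 4.7810 = 54408.9131 $


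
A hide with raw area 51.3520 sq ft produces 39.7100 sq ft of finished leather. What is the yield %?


Formula: Yield = finished / raw * 100
Substituting: Yield = 39.7100 / 51.3520 * 100
Result: 77.3290 %


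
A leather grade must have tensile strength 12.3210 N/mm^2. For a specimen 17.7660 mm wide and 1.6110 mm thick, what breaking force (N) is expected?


Formula: F = TS * w * t
Substituting: F = 12.3210 * 17.7660 * 1.6110
Result: 352.6397 N


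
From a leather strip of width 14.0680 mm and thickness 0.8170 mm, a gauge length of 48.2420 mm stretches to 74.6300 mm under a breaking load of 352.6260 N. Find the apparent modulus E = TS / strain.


TS = F / (w * t) = 352.6260 / (14.0680 * 0.8170) = 30.6803 N/mm^2
strain = (Lf - L0) / L0 = (74.6300 - 48.2420) / 48.2420 = 0.5470
E = TS / strain = 30.6803 / 0.5470 = 56.0891 N/mm^2


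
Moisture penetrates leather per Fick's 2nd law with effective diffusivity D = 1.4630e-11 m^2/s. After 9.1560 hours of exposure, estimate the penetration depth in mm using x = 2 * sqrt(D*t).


t = 9.1560 hr * 3600 = 32961.6000 s
D * t = 1.4630e-11 * 32961.6000 = 4.8223e-07
x = 2 * sqrt(D*t) = 2 * sqrt(4.8223e-07) = 0.00138885 m = 1.3889 mm


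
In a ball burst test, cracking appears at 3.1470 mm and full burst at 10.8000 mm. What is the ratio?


Formula: Ratio = crack / burst
Substituting: Ratio = 3.1470 / 10.8000
Result: 0.2914


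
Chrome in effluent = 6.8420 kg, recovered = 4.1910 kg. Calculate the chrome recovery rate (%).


Formula: Recovery = recovered / input * 100
Substituting: Recovery = 4.1910 / 6.8420 * 100
Result: 61.2540 %


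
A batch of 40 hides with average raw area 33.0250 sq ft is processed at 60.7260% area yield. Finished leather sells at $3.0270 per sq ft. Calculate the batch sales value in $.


Raw_total = N * avg_area = 40 * 33.0250 = 1321.0000 sq ft
Finished = Raw_total * yield / 100 = 1321.0000 * 60.7260 / 100 = 802.1905 sq ft
Value = Finished * price = 802.1905 * 3.0270 = 2428.2305 $


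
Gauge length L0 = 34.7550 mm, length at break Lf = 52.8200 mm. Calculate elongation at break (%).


Formula: Elongation = (Lf - L0) / L0 * 100
Substituting: Elongation = (52.8200 - 34.7550) / 34.7550 * 100
Result: 51.9781 %


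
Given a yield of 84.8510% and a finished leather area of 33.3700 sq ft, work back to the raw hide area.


Formula: raw = finished * 100 / yield
Substituting: raw = 33.3700 * 100 / 84.8510
Result: 39.3278 sq ft


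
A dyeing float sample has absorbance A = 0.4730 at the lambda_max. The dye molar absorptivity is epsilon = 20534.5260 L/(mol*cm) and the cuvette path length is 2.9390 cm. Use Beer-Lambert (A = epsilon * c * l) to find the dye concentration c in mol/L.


Formula: c = A / (epsilon * l)
Substituting: c = 0.4730 / (20534.5260 * 2.9390)
Result: 7.8375e-06 mol/L


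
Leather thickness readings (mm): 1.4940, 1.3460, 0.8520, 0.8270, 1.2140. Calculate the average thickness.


Formula: Average = sum / n
Substituting: Average = 5.7330 / 5
Result: 1.1466 mm


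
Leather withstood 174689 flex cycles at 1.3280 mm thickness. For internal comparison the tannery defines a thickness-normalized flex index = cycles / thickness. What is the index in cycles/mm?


Formula: Index = cycles / thickness
Substituting: Index = 174689 / 1.3280
Result: 131542.9217 cycles/mm


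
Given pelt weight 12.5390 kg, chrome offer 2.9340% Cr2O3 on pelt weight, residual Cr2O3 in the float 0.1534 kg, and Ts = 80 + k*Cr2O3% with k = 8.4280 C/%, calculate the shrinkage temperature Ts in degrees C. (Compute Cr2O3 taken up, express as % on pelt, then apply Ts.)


Offered = pelt * offer_pct / 100 = 12.5390 * 2.9340 / 100 = 0.3679 kg
Uptake = offered - residual = 0.3679 - 0.1534 = 0.2145 kg
Cr2O3% on pelt = uptake / pelt * 100 = 0.2145 / 12.5390 * 100 = 1.7106 %
Ts = 80 + k * Cr2O3% = 80 + 8.4280 * 1.7106 = 94.4171 C


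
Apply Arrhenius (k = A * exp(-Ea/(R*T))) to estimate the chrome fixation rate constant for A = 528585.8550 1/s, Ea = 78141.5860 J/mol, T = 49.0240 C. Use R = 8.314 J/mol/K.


T_K = T_C + 273.15 = 49.0240 + 273.15 = 322.1740 K
exponent = -Ea / (R * T_K) = -78141.5860 / (8.314 * 322.1740) = -29.1730
k = A * exp(exponent) = 528585.8550 * exp(-29.1730) = 1.1309e-07 1/s


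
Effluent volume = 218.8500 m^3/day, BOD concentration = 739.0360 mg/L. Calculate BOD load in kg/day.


Formula: BOD_load = volume * conc / 1000
Substituting: BOD_load = 218.8500 * 739.0360 / 1000
Result: 161.7380 kg/day


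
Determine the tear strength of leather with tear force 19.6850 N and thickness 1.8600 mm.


Formula: Tear strength = force / thickness
Substituting: Tear strength = 19.6850 / 1.8600
Result: 10.5833 N/mm


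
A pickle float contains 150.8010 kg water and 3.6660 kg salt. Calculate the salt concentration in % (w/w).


Formula: Conc = salt / (water + salt) * 100
Substituting: Conc = 3.6660 / (150.8010 + 3.6660) * 100
Result: 2.3733 %


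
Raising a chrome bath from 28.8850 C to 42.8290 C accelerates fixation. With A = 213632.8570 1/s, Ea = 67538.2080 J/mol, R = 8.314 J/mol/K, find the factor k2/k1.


T1 = 28.8850 + 273.15 = 302.0350 K; T2 = 42.8290 + 273.15 = 315.9790 K
k1 = A * exp(-Ea/(R*T1)) = 213632.8570 * exp(-67538.2080/(8.314*302.0350)) = 4.4569e-07 1/s
k2 = A * exp(-Ea/(R*T2)) = 213632.8570 * exp(-67538.2080/(8.314*315.9790)) = 1.4605e-06 1/s
k2/k1 = 1.4605e-06 / 4.4569e-07 = 3.2769


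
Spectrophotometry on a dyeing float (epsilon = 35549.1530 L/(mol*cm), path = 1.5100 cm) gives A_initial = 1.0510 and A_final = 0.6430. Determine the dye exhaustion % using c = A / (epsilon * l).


c_initial = A_i / (epsilon * l) = 1.0510 / (35549.1530 * 1.5100) = 1.9579e-05 mol/L
c_final = A_f / (epsilon * l) = 0.6430 / (35549.1530 * 1.5100) = 1.1979e-05 mol/L
Exhaustion = (c_initial - c_final) / c_initial * 100 = (1.9579e-05 - 1.1979e-05) / 1.9579e-05 * 100 = 38.8202 %


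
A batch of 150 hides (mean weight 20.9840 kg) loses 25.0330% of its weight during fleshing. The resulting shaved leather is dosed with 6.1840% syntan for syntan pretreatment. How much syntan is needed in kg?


Total_raw = N * avg_wt = 150 * 20.9840 = 3147.6000 kg
Substrate = Total_raw * (1 - loss/100) = 3147.6000 * (1 - 25.0330/100) = 2359.6613 kg
Syntan = Substrate * pct / 100 = 2359.6613 * 6.1840 / 100 = 145.9215 kg


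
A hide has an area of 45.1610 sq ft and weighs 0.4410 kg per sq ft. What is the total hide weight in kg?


Formula: Weight = area * weight_per_sqft
Substituting: Weight = 45.1610 * 0.4410
Result: 19.9160 kg


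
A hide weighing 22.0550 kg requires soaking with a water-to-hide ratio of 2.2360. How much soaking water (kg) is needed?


Formula: Water = hide_weight * ratio
Substituting: Water = 22.0550 * 2.2360
Result: 49.3150 kg


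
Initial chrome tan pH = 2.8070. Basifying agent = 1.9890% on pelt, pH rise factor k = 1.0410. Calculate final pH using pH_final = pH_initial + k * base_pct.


Formula: pH_final = pH_initial + k * base_pct
Substituting: pH_final = 2.8070 + 1.0410 * 1.9890
Result: 4.8775


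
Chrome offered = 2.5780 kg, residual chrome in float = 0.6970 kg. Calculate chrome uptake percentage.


Formula: Uptake = (offered - residual) / offered * 100
Substituting: Uptake = (2.5780 - 0.6970) / 2.5780 * 100
Result: 72.9635 %


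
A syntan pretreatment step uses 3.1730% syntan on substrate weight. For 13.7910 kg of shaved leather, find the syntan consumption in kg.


Formula: Syntan = substrate * pct / 100
Substituting: Syntan = 13.7910 * 3.1730 / 100
Result: 0.4376 kg


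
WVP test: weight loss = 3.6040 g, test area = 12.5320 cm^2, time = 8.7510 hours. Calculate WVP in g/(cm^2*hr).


Formula: WVP = loss / (area * time)
Substituting: WVP = 3.6040 / (12.5320 * 8.7510)
Result: 0.032863 g/(cm^2*hr)


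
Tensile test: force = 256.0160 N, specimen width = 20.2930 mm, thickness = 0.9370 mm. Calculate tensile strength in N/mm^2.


Formula: TS = force / (width * thickness)
Substituting: TS = 256.0160 / (20.2930 * 0.9370)
Result: 13.4642 N/mm^2


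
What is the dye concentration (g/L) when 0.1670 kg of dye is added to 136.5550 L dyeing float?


Formula: Conc = dye_mass(kg) / volume(L) * 1000
Substituting: Conc = 0.1670 / 136.5550 * 1000
Result: 1.2230 g/L


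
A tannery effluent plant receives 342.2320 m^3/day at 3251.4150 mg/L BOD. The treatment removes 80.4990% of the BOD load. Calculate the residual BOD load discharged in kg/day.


Load_in = volume * conc / 1000 = 342.2320 * 3251.4150 / 1000 = 1112.7383 kg/day
Removed = Load_in * eff / 100 = 1112.7383 * 80.4990 / 100 = 895.7432 kg/day
Load_out = Load_in - Removed = 1112.7383 - 895.7432 = 216.9951 kg/day


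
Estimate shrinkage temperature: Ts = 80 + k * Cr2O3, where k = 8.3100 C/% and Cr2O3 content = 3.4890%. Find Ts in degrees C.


Formula: Ts = 80 + k * Cr2O3
Substituting: Ts = 80 + 8.3100 * 3.4890
Result: 108.9936 C


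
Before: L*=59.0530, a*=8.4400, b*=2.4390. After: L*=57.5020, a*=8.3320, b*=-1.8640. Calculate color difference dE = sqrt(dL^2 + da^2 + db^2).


dL = -1.5510, da = -0.1080, db = -4.3030
dE = sqrt((-1.5510)^2 + (-0.1080)^2 + (-4.3030)^2) = 4.5753


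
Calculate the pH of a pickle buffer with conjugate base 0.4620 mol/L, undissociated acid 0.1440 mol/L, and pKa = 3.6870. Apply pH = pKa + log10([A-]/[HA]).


ratio = [A-] / [HA] = 0.4620 / 0.1440 = 3.2083
log10(ratio) = 0.5063
pH = pKa + log10(ratio) = 3.6870 + 0.5063 = 4.1933


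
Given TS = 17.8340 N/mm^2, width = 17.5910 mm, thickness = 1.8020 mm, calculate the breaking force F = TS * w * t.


Formula: F = TS * w * t
Substituting: F = 17.8340 * 17.5910 * 1.8020
Result: 565.3196 N


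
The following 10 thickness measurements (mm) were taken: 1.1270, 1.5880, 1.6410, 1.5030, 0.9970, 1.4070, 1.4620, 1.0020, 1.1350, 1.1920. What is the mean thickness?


Formula: Average = sum / n
Substituting: Average = 13.0540 / 10
Result: 1.3054 mm


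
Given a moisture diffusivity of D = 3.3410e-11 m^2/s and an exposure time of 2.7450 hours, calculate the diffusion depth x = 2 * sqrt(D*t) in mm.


t = 2.7450 hr * 3600 = 9882.0000 s
D * t = 3.3410e-11 * 9882.0000 = 3.3016e-07
x = 2 * sqrt(D*t) = 2 * sqrt(3.3016e-07) = 0.00114919 m = 1.1492 mm


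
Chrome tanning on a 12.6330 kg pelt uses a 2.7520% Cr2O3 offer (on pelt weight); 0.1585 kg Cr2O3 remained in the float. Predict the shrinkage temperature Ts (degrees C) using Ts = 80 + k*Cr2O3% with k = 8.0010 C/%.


Offered = pelt * offer_pct / 100 = 12.6330 * 2.7520 / 100 = 0.3477 kg
Uptake = offered - residual = 0.3477 - 0.1585 = 0.1892 kg
Cr2O3% on pelt = uptake / pelt * 100 = 0.1892 / 12.6330 * 100 = 1.4973 %
Ts = 80 + k * Cr2O3% = 80 + 8.0010 * 1.4973 = 91.9803 C


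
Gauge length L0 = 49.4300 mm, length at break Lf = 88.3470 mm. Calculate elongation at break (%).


Formula: Elongation = (Lf - L0) / L0 * 100
Substituting: Elongation = (88.3470 - 49.4300) / 49.4300 * 100
Result: 78.7315 %


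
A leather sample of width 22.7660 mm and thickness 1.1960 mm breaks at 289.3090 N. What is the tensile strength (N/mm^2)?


Formula: TS = force / (width * thickness)
Substituting: TS = 289.3090 / (22.7660 * 1.1960)
Result: 10.6254 N/mm^2


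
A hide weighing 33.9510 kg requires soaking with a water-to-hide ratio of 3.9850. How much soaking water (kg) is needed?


Formula: Water = hide_weight * ratio
Substituting: Water = 33.9510 * 3.9850
Result: 135.2947 kg


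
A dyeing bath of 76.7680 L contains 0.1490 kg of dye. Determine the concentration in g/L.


Formula: Conc = dye_mass(kg) / volume(L) * 1000
Substituting: Conc = 0.1490 / 76.7680 * 1000
Result: 1.9409 g/L


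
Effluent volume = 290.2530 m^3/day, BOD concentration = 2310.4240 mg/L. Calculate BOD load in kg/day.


Formula: BOD_load = volume * conc / 1000
Substituting: BOD_load = 290.2530 * 2310.4240 / 1000
Result: 670.6075 kg/day


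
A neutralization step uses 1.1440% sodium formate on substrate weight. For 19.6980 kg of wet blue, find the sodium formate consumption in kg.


Formula: Neutralizer = substrate * pct / 100
Substituting: Neutralizer = 19.6980 * 1.1440 / 100
Result: 0.2253 kg


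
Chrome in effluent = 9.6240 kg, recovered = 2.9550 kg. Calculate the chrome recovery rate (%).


Formula: Recovery = recovered / input * 100
Substituting: Recovery = 2.9550 / 9.6240 * 100
Result: 30.7045 %


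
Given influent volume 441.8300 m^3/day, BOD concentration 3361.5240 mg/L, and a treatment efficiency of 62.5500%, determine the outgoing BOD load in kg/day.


Load_in = volume * conc / 1000 = 441.8300 * 3361.5240 / 1000 = 1485.2221 kg/day
Removed = Load_in * eff / 100 = 1485.2221 * 62.5500 / 100 = 929.0065 kg/day
Load_out = Load_in - Removed = 1485.2221 - 929.0065 = 556.2157 kg/day


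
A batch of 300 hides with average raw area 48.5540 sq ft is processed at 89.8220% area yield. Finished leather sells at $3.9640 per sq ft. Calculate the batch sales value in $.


Raw_total = N * avg_area = 300 * 48.5540 = 14566.2000 sq ft
Finished = Raw_total * yield / 100 = 14566.2000 * 89.8220 / 100 = 13083.6522 sq ft
Value = Finished * price = 13083.6522 * 3.9640 = 51863.5972 $


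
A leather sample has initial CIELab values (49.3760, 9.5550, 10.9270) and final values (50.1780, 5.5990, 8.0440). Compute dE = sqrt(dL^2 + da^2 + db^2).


dL = 0.8020, da = -3.9560, db = -2.8830
dE = sqrt(0.8020^2 + (-3.9560)^2 + (-2.8830)^2) = 4.9603


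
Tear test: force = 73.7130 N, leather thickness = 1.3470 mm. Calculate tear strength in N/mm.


Formula: Tear strength = force / thickness
Substituting: Tear strength = 73.7130 / 1.3470
Result: 54.7238 N/mm


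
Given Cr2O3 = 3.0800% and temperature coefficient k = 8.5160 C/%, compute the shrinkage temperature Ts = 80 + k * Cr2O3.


Formula: Ts = 80 + k * Cr2O3
Substituting: Ts = 80 + 8.5160 * 3.0800
Result: 106.2293 C


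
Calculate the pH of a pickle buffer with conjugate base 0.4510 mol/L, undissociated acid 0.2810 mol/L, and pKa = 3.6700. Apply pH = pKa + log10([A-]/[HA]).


ratio = [A-] / [HA] = 0.4510 / 0.2810 = 1.6050
log10(ratio) = 0.2055
pH = pKa + log10(ratio) = 3.6700 + 0.2055 = 3.8755


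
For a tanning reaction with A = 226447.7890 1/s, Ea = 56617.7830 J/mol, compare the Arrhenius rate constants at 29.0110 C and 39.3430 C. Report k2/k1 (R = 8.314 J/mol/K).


T1 = 29.0110 + 273.15 = 302.1610 K; T2 = 39.3430 + 273.15 = 312.4930 K
k1 = A * exp(-Ea/(R*T1)) = 226447.7890 * exp(-56617.7830/(8.314*302.1610)) = 3.6905e-05 1/s
k2 = A * exp(-Ea/(R*T2)) = 226447.7890 * exp(-56617.7830/(8.314*312.4930)) = 7.7751e-05 1/s
k2/k1 = 7.7751e-05 / 3.6905e-05 = 2.1068


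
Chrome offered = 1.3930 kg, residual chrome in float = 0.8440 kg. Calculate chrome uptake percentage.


Formula: Uptake = (offered - residual) / offered * 100
Substituting: Uptake = (1.3930 - 0.8440) / 1.3930 * 100
Result: 39.4113 %


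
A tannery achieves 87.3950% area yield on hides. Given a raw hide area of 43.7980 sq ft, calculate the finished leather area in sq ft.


Formula: finished = raw * yield / 100
Substituting: finished = 43.7980 * 87.3950 / 100
Result: 38.2773 sq ft


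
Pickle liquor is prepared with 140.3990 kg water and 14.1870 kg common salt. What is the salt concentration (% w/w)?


Formula: Conc = salt / (water + salt) * 100
Substituting: Conc = 14.1870 / (140.3990 + 14.1870) * 100
Result: 9.1774 %


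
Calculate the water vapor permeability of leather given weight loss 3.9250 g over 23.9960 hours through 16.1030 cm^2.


Formula: WVP = loss / (area * time)
Substituting: WVP = 3.9250 / (16.1030 * 23.9960)
Result: 0.0101577 g/(cm^2*hr)


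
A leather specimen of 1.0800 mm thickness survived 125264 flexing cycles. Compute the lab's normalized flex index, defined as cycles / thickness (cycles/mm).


Formula: Index = cycles / thickness
Substituting: Index = 125264 / 1.0800
Result: 115985.1852 cycles/mm


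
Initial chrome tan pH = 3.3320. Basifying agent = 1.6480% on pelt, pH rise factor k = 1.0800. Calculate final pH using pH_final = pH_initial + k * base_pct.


Formula: pH_final = pH_initial + k * base_pct
Substituting: pH_final = 3.3320 + 1.0800 * 1.6480
Result: 5.1118


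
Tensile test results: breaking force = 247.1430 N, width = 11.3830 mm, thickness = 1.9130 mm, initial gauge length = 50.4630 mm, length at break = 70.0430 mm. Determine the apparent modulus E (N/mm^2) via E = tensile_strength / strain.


TS = F / (w * t) = 247.1430 / (11.3830 * 1.9130) = 11.3495 N/mm^2
strain = (Lf - L0) / L0 = (70.0430 - 50.4630) / 50.4630 = 0.3880
E = TS / strain = 11.3495 / 0.3880 = 29.2507 N/mm^2


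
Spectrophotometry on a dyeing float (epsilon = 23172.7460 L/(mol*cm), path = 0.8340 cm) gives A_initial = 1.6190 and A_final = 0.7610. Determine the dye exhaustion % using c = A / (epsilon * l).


c_initial = A_i / (epsilon * l) = 1.6190 / (23172.7460 * 0.8340) = 8.3773e-05 mol/L
c_final = A_f / (epsilon * l) = 0.7610 / (23172.7460 * 0.8340) = 3.9377e-05 mol/L
Exhaustion = (c_initial - c_final) / c_initial * 100 = (8.3773e-05 - 3.9377e-05) / 8.3773e-05 * 100 = 52.9957 %


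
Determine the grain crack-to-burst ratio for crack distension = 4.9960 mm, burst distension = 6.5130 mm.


Formula: Ratio = crack / burst
Substituting: Ratio = 4.9960 / 6.5130
Result: 0.7671


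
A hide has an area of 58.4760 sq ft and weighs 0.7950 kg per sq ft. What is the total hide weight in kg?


Formula: Weight = area * weight_per_sqft
Substituting: Weight = 58.4760 * 0.7950
Result: 46.4884 kg


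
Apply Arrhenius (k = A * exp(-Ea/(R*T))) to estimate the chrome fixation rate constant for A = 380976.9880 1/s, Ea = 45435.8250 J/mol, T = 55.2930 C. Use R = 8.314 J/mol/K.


T_K = T_C + 273.15 = 55.2930 + 273.15 = 328.4430 K
exponent = -Ea / (R * T_K) = -45435.8250 / (8.314 * 328.4430) = -16.6390
k = A * exp(exponent) = 380976.9880 * exp(-16.6390) = 0.0226284 1/s


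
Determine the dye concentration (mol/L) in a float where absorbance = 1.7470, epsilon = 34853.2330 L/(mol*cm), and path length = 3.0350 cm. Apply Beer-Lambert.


Formula: c = A / (epsilon * l)
Substituting: c = 1.7470 / (34853.2330 * 3.0350)
Result: 1.6515e-05 mol/L


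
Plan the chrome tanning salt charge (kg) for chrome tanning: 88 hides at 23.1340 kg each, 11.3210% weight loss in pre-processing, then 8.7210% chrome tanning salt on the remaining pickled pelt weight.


Total_raw = N * avg_wt = 88 * 23.1340 = 2035.7920 kg
Substrate = Total_raw * (1 - loss/100) = 2035.7920 * (1 - 11.3210/100) = 1805.3200 kg
Chrome = Substrate * pct / 100 = 1805.3200 * 8.7210 / 100 = 157.4420 kg


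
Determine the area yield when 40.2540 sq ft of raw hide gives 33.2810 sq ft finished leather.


Formula: Yield = finished / raw * 100
Substituting: Yield = 33.2810 / 40.2540 * 100
Result: 82.6775 %


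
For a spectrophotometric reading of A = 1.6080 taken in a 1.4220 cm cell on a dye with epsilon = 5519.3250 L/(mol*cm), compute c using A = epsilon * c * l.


Formula: c = A / (epsilon * l)
Substituting: c = 1.6080 / (5519.3250 * 1.4220)
Result: 2.0488e-04 mol/L


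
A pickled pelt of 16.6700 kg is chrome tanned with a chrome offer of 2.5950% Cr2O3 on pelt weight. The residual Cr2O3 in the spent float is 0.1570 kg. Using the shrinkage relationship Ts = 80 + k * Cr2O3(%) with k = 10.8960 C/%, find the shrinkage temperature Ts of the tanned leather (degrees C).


Offered = pelt * offer_pct / 100 = 16.6700 * 2.5950 / 100 = 0.4326 kg
Uptake = offered - residual = 0.4326 - 0.1570 = 0.2756 kg
Cr2O3% on pelt = uptake / pelt * 100 = 0.2756 / 16.6700 * 100 = 1.6532 %
Ts = 80 + k * Cr2O3% = 80 + 10.8960 * 1.6532 = 98.0131 C


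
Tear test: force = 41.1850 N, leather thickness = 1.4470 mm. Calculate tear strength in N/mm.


Formula: Tear strength = force / thickness
Substituting: Tear strength = 41.1850 / 1.4470
Result: 28.4623 N/mm


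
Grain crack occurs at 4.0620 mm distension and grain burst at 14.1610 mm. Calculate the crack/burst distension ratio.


Formula: Ratio = crack / burst
Substituting: Ratio = 4.0620 / 14.1610
Result: 0.2868


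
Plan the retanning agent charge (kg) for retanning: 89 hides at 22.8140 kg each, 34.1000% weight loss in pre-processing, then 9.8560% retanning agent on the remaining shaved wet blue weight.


Total_raw = N * avg_wt = 89 * 22.8140 = 2030.4460 kg
Substrate = Total_raw * (1 - loss/100) = 2030.4460 * (1 - 34.1000/100) = 1338.0639 kg
Retan = Substrate * pct / 100 = 1338.0639 * 9.8560 / 100 = 131.8796 kg


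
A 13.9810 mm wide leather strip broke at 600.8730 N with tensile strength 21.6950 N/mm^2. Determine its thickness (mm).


Formula: t = F / (TS * w)
Substituting: t = 600.8730 / (21.6950 * 13.9810)
Result: 1.9810 mm


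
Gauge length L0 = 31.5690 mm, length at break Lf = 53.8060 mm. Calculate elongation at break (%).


Formula: Elongation = (Lf - L0) / L0 * 100
Substituting: Elongation = (53.8060 - 31.5690) / 31.5690 * 100
Result: 70.4394 %


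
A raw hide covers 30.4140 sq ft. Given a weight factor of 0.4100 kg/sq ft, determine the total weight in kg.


Formula: Weight = area * weight_per_sqft
Substituting: Weight = 30.4140 * 0.4100
Result: 12.4697 kg


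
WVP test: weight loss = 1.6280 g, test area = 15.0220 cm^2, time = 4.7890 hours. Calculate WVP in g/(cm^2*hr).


Formula: WVP = loss / (area * time)
Substituting: WVP = 1.6280 / (15.0220 * 4.7890)
Result: 0.0226299 g/(cm^2*hr)


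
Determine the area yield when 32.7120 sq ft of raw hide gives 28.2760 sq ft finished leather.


Formula: Yield = finished / raw * 100
Substituting: Yield = 28.2760 / 32.7120 * 100
Result: 86.4392 %


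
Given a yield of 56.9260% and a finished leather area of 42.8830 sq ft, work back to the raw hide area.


Formula: raw = finished * 100 / yield
Substituting: raw = 42.8830 * 100 / 56.9260
Result: 75.3311 sq ft


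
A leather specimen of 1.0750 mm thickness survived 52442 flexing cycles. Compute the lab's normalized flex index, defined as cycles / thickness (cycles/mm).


Formula: Index = cycles / thickness
Substituting: Index = 52442 / 1.0750
Result: 48783.2558 cycles/mm


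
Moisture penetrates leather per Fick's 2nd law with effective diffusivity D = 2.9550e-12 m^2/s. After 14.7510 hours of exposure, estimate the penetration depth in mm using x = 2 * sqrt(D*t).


t = 14.7510 hr * 3600 = 53103.6000 s
D * t = 2.9550e-12 * 53103.6000 = 1.5692e-07
x = 2 * sqrt(D*t) = 2 * sqrt(1.5692e-07) = 7.9227e-04 m = 0.7923 mm


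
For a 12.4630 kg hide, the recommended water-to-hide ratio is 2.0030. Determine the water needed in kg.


Formula: Water = hide_weight * ratio
Substituting: Water = 12.4630 * 2.0030
Result: 24.9634 kg


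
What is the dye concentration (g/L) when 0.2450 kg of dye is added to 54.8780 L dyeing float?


Formula: Conc = dye_mass(kg) / volume(L) * 1000
Substituting: Conc = 0.2450 / 54.8780 * 1000
Result: 4.4644 g/L


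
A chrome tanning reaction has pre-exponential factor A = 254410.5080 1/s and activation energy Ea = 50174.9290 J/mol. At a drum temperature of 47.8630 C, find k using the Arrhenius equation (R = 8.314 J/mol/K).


T_K = T_C + 273.15 = 47.8630 + 273.15 = 321.0130 K
exponent = -Ea / (R * T_K) = -50174.9290 / (8.314 * 321.0130) = -18.7998
k = A * exp(exponent) = 254410.5080 * exp(-18.7998) = 0.00174128 1/s


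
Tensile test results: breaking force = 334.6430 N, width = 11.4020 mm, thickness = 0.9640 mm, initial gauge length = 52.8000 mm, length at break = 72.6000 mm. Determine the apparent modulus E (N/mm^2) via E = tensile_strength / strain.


TS = F / (w * t) = 334.6430 / (11.4020 * 0.9640) = 30.4455 N/mm^2
strain = (Lf - L0) / L0 = (72.6000 - 52.8000) / 52.8000 = 0.3750
E = TS / strain = 30.4455 / 0.3750 = 81.1881 N/mm^2


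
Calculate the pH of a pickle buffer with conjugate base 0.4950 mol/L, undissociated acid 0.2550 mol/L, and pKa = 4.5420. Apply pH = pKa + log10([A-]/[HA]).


ratio = [A-] / [HA] = 0.4950 / 0.2550 = 1.9412
log10(ratio) = 0.2881
pH = pKa + log10(ratio) = 4.5420 + 0.2881 = 4.8301


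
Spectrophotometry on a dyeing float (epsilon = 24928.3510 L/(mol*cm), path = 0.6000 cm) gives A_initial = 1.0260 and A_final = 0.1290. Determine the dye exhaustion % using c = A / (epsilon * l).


c_initial = A_i / (epsilon * l) = 1.0260 / (24928.3510 * 0.6000) = 6.8597e-05 mol/L
c_final = A_f / (epsilon * l) = 0.1290 / (24928.3510 * 0.6000) = 8.6247e-06 mol/L
Exhaustion = (c_initial - c_final) / c_initial * 100 = (6.8597e-05 - 8.6247e-06) / 6.8597e-05 * 100 = 87.4269 %


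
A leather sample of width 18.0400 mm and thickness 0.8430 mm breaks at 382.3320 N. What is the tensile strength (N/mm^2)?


Formula: TS = force / (width * thickness)
Substituting: TS = 382.3320 / (18.0400 * 0.8430)
Result: 25.1407 N/mm^2


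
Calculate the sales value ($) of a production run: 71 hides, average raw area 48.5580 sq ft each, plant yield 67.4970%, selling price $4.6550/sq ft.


Raw_total = N * avg_area = 71 * 48.5580 = 3447.6180 sq ft
Finished = Raw_total * yield / 100 = 3447.6180 * 67.4970 / 100 = 2327.0387 sq ft
Value = Finished * price = 2327.0387 * 4.6550 = 10832.3652 $


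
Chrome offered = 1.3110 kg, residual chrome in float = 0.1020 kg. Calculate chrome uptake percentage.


Formula: Uptake = (offered - residual) / offered * 100
Substituting: Uptake = (1.3110 - 0.1020) / 1.3110 * 100
Result: 92.2197 %


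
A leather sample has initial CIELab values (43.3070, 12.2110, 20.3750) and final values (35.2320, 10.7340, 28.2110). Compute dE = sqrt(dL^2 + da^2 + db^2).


dL = -8.0750, da = -1.4770, db = 7.8360
dE = sqrt((-8.0750)^2 + (-1.4770)^2 + 7.8360^2) = 11.3486


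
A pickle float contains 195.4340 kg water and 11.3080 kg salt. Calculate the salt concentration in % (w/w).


Formula: Conc = salt / (water + salt) * 100
Substituting: Conc = 11.3080 / (195.4340 + 11.3080) * 100
Result: 5.4696 %


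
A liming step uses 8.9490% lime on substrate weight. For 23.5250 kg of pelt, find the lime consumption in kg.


Formula: Lime = substrate * pct / 100
Substituting: Lime = 23.5250 * 8.9490 / 100
Result: 2.1053 kg


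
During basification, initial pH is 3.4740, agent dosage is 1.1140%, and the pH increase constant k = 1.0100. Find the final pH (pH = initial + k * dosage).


Formula: pH_final = pH_initial + k * base_pct
Substituting: pH_final = 3.4740 + 1.0100 * 1.1140
Result: 4.5991


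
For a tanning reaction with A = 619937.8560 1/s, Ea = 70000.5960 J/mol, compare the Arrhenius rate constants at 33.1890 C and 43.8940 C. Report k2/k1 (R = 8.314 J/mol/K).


T1 = 33.1890 + 273.15 = 306.3390 K; T2 = 43.8940 + 273.15 = 317.0440 K
k1 = A * exp(-Ea/(R*T1)) = 619937.8560 * exp(-70000.5960/(8.314*306.3390)) = 7.1769e-07 1/s
k2 = A * exp(-Ea/(R*T2)) = 619937.8560 * exp(-70000.5960/(8.314*317.0440)) = 1.8154e-06 1/s
k2/k1 = 1.8154e-06 / 7.1769e-07 = 2.5295


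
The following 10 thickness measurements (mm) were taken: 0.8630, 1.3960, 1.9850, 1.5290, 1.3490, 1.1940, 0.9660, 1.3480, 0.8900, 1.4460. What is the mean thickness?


Formula: Average = sum / n
Substituting: Average = 12.9660 / 10
Result: 1.2966 mm


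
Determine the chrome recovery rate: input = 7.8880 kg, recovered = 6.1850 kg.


Formula: Recovery = recovered / input * 100
Substituting: Recovery = 6.1850 / 7.8880 * 100
Result: 78.4102 %


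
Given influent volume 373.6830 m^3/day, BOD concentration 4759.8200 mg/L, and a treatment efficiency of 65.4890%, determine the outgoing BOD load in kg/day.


Load_in = volume * conc / 1000 = 373.6830 * 4759.8200 / 1000 = 1778.6638 kg/day
Removed = Load_in * eff / 100 = 1778.6638 * 65.4890 / 100 = 1164.8291 kg/day
Load_out = Load_in - Removed = 1778.6638 - 1164.8291 = 613.8347 kg/day


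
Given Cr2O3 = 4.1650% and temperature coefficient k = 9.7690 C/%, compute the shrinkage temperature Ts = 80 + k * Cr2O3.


Formula: Ts = 80 + k * Cr2O3
Substituting: Ts = 80 + 9.7690 * 4.1650
Result: 120.6879 C


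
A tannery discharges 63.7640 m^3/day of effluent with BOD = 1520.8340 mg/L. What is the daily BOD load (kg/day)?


Formula: BOD_load = volume * conc / 1000
Substituting: BOD_load = 63.7640 * 1520.8340 / 1000
Result: 96.9745 kg/day


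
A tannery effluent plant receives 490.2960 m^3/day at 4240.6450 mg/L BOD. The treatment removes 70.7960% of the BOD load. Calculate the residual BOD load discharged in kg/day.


Load_in = volume * conc / 1000 = 490.2960 * 4240.6450 / 1000 = 2079.1713 kg/day
Removed = Load_in * eff / 100 = 2079.1713 * 70.7960 / 100 = 1471.9701 kg/day
Load_out = Load_in - Removed = 2079.1713 - 1471.9701 = 607.2012 kg/day


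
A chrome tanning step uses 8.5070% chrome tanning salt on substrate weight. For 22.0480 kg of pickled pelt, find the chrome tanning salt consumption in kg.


Formula: Chrome = substrate * pct / 100
Substituting: Chrome = 22.0480 * 8.5070 / 100
Result: 1.8756 kg


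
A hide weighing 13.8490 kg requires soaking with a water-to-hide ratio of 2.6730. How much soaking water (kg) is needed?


Formula: Water = hide_weight * ratio
Substituting: Water = 13.8490 * 2.6730
Result: 37.0184 kg


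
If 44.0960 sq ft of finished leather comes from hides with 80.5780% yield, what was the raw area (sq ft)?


Formula: raw = finished * 100 / yield
Substituting: raw = 44.0960 * 100 / 80.5780
Result: 54.7246 sq ft


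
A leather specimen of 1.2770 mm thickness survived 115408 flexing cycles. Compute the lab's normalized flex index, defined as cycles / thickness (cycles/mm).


Formula: Index = cycles / thickness
Substituting: Index = 115408 / 1.2770
Result: 90374.3148 cycles/mm


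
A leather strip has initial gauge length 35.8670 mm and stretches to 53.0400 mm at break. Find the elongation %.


Formula: Elongation = (Lf - L0) / L0 * 100
Substituting: Elongation = (53.0400 - 35.8670) / 35.8670 * 100
Result: 47.8797 %


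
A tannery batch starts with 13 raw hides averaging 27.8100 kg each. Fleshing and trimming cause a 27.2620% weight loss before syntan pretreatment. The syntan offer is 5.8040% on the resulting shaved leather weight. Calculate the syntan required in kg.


Total_raw = N * avg_wt = 13 * 27.8100 = 361.5300 kg
Substrate = Total_raw * (1 - loss/100) = 361.5300 * (1 - 27.2620/100) = 262.9697 kg
Syntan = Substrate * pct / 100 = 262.9697 * 5.8040 / 100 = 15.2628 kg


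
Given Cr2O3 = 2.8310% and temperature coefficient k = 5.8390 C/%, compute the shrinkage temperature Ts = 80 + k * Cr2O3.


Formula: Ts = 80 + k * Cr2O3
Substituting: Ts = 80 + 5.8390 * 2.8310
Result: 96.5302 C


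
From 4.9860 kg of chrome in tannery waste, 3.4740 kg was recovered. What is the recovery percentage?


Formula: Recovery = recovered / input * 100
Substituting: Recovery = 3.4740 / 4.9860 * 100
Result: 69.6751 %


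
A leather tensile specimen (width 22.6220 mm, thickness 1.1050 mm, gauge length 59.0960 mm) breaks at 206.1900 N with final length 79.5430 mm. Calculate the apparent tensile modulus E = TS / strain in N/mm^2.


TS = F / (w * t) = 206.1900 / (22.6220 * 1.1050) = 8.2485 N/mm^2
strain = (Lf - L0) / L0 = (79.5430 - 59.0960) / 59.0960 = 0.3460
E = TS / strain = 8.2485 / 0.3460 = 23.8398 N/mm^2


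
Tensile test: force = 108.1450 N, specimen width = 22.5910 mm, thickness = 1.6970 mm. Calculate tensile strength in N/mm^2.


Formula: TS = force / (width * thickness)
Substituting: TS = 108.1450 / (22.5910 * 1.6970)
Result: 2.8209 N/mm^2


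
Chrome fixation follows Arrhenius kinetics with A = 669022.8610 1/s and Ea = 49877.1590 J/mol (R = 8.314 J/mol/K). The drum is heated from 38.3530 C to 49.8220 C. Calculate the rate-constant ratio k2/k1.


T1 = 38.3530 + 273.15 = 311.5030 K; T2 = 49.8220 + 273.15 = 322.9720 K
k1 = A * exp(-Ea/(R*T1)) = 669022.8610 * exp(-49877.1590/(8.314*311.5030)) = 0.00289365 1/s
k2 = A * exp(-Ea/(R*T2)) = 669022.8610 * exp(-49877.1590/(8.314*322.9720)) = 0.00573401 1/s
k2/k1 = 0.00573401 / 0.00289365 = 1.9816


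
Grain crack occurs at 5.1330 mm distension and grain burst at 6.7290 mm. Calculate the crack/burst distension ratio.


Formula: Ratio = crack / burst
Substituting: Ratio = 5.1330 / 6.7290
Result: 0.7628


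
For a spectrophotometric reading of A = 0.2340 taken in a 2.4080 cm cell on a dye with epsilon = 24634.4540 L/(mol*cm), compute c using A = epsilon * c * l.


Formula: c = A / (epsilon * l)
Substituting: c = 0.2340 / (24634.4540 * 2.4080)
Result: 3.9447e-06 mol/L


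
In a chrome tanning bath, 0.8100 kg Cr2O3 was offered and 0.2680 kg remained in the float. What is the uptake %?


Formula: Uptake = (offered - residual) / offered * 100
Substituting: Uptake = (0.8100 - 0.2680) / 0.8100 * 100
Result: 66.9136 %


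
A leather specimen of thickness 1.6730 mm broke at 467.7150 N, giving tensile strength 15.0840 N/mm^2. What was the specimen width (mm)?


Formula: w = F / (TS * t)
Substituting: w = 467.7150 / (15.0840 * 1.6730)
Result: 18.5340 mm


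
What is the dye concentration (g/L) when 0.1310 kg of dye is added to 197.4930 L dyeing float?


Formula: Conc = dye_mass(kg) / volume(L) * 1000
Substituting: Conc = 0.1310 / 197.4930 * 1000
Result: 0.6633 g/L


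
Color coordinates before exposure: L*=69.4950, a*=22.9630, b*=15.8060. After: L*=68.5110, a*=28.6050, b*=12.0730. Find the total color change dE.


dL = -0.9840, da = 5.6420, db = -3.7330
dE = sqrt((-0.9840)^2 + 5.6420^2 + (-3.7330)^2) = 6.8364


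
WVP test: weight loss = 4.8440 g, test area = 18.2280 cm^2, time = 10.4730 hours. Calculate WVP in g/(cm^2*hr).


Formula: WVP = loss / (area * time)
Substituting: WVP = 4.8440 / (18.2280 * 10.4730)
Result: 0.0253743 g/(cm^2*hr)


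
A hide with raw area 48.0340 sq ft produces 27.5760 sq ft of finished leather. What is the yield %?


Formula: Yield = finished / raw * 100
Substituting: Yield = 27.5760 / 48.0340 * 100
Result: 57.4093 %


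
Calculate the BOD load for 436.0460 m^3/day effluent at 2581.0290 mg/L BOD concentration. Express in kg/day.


Formula: BOD_load = volume * conc / 1000
Substituting: BOD_load = 436.0460 * 2581.0290 / 1000
Result: 1125.4474 kg/day


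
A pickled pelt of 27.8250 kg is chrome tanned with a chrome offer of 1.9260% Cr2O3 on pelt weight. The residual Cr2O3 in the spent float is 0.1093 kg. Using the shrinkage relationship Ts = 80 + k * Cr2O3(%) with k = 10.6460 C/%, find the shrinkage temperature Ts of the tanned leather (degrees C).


Offered = pelt * offer_pct / 100 = 27.8250 * 1.9260 / 100 = 0.5359 kg
Uptake = offered - residual = 0.5359 - 0.1093 = 0.4266 kg
Cr2O3% on pelt = uptake / pelt * 100 = 0.4266 / 27.8250 * 100 = 1.5332 %
Ts = 80 + k * Cr2O3% = 80 + 10.6460 * 1.5332 = 96.3223 C


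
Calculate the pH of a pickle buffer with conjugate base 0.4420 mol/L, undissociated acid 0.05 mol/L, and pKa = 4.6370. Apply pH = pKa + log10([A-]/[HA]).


ratio = [A-] / [HA] = 0.4420 / 0.05 = 8.8400
log10(ratio) = 0.9465
pH = pKa + log10(ratio) = 4.6370 + 0.9465 = 5.5835


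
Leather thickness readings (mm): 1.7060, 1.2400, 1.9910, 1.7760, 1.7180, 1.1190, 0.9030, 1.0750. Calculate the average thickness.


Formula: Average = sum / n
Substituting: Average = 11.5280 / 8
Result: 1.4410 mm


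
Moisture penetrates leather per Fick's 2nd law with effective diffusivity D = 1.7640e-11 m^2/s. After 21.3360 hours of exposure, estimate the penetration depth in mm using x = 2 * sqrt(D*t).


t = 21.3360 hr * 3600 = 76809.6000 s
D * t = 1.7640e-11 * 76809.6000 = 1.3549e-06
x = 2 * sqrt(D*t) = 2 * sqrt(1.3549e-06) = 0.00232802 m = 2.3280 mm


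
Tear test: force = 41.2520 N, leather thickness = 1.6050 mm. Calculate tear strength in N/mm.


Formula: Tear strength = force / thickness
Substituting: Tear strength = 41.2520 / 1.6050
Result: 25.7022 N/mm


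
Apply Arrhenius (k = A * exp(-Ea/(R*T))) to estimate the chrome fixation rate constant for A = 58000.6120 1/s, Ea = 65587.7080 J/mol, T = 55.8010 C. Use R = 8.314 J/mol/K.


T_K = T_C + 273.15 = 55.8010 + 273.15 = 328.9510 K
exponent = -Ea / (R * T_K) = -65587.7080 / (8.314 * 328.9510) = -23.9818
k = A * exp(exponent) = 58000.6120 * exp(-23.9818) = 2.2299e-06 1/s


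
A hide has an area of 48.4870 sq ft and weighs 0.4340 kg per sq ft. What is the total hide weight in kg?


Formula: Weight = area * weight_per_sqft
Substituting: Weight = 48.4870 * 0.4340
Result: 21.0434 kg


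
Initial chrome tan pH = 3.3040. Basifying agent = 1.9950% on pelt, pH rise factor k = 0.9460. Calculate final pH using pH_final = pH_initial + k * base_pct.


Formula: pH_final = pH_initial + k * base_pct
Substituting: pH_final = 3.3040 + 0.9460 * 1.9950
Result: 5.1913


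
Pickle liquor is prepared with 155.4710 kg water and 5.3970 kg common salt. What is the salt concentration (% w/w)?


Formula: Conc = salt / (water + salt) * 100
Substituting: Conc = 5.3970 / (155.4710 + 5.3970) * 100
Result: 3.3549 %


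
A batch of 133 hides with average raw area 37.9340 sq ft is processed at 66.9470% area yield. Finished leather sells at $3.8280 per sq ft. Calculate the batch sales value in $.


Raw_total = N * avg_area = 133 * 37.9340 = 5045.2220 sq ft
Finished = Raw_total * yield / 100 = 5045.2220 * 66.9470 / 100 = 3377.6248 sq ft
Value = Finished * price = 3377.6248 * 3.8280 = 12929.5476 $


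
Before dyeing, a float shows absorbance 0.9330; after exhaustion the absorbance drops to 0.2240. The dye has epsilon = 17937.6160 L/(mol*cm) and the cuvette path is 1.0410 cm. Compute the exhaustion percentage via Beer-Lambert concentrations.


c_initial = A_i / (epsilon * l) = 0.9330 / (17937.6160 * 1.0410) = 4.9965e-05 mol/L
c_final = A_f / (epsilon * l) = 0.2240 / (17937.6160 * 1.0410) = 1.1996e-05 mol/L
Exhaustion = (c_initial - c_final) / c_initial * 100 = (4.9965e-05 - 1.1996e-05) / 4.9965e-05 * 100 = 75.9914 %
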